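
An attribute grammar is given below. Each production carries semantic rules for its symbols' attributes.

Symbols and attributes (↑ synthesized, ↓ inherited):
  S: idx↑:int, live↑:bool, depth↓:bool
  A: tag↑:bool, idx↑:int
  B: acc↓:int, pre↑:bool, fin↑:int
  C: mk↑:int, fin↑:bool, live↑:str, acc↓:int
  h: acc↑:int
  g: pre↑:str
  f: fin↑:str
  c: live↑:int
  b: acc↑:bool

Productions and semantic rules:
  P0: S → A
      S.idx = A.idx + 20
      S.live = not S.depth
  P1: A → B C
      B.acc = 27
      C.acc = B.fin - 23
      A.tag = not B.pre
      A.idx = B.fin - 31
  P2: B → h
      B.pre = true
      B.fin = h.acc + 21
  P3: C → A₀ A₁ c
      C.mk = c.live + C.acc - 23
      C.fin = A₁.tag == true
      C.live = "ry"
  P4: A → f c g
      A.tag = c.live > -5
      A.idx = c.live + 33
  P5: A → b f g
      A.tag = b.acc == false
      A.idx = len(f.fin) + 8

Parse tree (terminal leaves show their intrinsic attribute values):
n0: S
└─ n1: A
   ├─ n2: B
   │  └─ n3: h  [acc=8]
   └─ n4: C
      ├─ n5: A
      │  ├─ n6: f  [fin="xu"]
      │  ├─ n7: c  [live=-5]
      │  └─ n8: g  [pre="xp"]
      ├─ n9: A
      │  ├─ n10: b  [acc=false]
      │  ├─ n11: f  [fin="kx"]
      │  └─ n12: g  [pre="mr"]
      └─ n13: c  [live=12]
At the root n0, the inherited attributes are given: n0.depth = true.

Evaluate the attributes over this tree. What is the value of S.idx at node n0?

1. n0.depth = true  [given at root]
2. n2.acc = 27  [27]
3. n3.acc = 8  [terminal]
4. n2.pre = true  [true]
5. n2.fin = 29  [h.acc + 21]
6. n4.acc = 6  [B.fin - 23]
7. n6.fin = "xu"  [terminal]
8. n7.live = -5  [terminal]
9. n8.pre = "xp"  [terminal]
10. n5.tag = false  [c.live > -5]
11. n5.idx = 28  [c.live + 33]
12. n10.acc = false  [terminal]
13. n11.fin = "kx"  [terminal]
14. n12.pre = "mr"  [terminal]
15. n9.tag = true  [b.acc == false]
16. n9.idx = 10  [len(f.fin) + 8]
17. n13.live = 12  [terminal]
18. n4.mk = -5  [c.live + C.acc - 23]
19. n4.fin = true  [A₁.tag == true]
20. n4.live = "ry"  ["ry"]
21. n1.tag = false  [not B.pre]
22. n1.idx = -2  [B.fin - 31]
23. n0.idx = 18  [A.idx + 20]
24. n0.live = false  [not S.depth]

18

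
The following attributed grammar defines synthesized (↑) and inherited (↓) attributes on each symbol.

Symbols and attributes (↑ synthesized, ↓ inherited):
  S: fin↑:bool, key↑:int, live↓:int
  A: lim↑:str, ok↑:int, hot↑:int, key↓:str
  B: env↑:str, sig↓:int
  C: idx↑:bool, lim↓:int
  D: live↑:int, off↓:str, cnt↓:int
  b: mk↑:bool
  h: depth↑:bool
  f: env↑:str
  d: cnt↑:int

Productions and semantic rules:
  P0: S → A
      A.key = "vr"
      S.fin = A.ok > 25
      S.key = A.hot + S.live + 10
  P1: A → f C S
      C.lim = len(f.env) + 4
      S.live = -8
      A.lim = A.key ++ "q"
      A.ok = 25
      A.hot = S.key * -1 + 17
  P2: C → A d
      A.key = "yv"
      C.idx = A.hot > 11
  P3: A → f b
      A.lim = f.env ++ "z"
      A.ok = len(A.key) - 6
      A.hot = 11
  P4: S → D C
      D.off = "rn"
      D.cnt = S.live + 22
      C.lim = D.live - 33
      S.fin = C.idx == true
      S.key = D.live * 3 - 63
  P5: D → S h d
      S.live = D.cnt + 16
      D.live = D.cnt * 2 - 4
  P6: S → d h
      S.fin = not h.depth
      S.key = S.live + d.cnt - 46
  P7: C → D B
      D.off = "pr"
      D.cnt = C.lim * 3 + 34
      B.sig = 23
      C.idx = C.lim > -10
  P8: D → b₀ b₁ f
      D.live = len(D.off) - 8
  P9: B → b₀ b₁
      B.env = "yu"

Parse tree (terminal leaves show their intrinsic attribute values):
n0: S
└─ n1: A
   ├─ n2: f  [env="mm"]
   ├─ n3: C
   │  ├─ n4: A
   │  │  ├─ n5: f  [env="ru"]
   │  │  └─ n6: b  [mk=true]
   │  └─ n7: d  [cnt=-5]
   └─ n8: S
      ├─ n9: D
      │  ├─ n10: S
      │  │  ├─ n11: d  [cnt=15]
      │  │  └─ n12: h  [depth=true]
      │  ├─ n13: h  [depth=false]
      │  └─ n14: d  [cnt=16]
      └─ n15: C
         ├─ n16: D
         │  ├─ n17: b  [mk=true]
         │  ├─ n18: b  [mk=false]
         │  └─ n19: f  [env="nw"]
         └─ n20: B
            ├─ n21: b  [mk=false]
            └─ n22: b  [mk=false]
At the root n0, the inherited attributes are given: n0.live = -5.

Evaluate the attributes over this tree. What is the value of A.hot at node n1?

8

1. n0.live = -5  [given at root]
2. n1.key = "vr"  ["vr"]
3. n2.env = "mm"  [terminal]
4. n3.lim = 6  [len(f.env) + 4]
5. n4.key = "yv"  ["yv"]
6. n5.env = "ru"  [terminal]
7. n6.mk = true  [terminal]
8. n4.lim = "ruz"  [f.env ++ "z"]
9. n4.ok = -4  [len(A.key) - 6]
10. n4.hot = 11  [11]
11. n7.cnt = -5  [terminal]
12. n3.idx = false  [A.hot > 11]
13. n8.live = -8  [-8]
14. n9.off = "rn"  ["rn"]
15. n9.cnt = 14  [S.live + 22]
16. n10.live = 30  [D.cnt + 16]
17. n11.cnt = 15  [terminal]
18. n12.depth = true  [terminal]
19. n10.fin = false  [not h.depth]
20. n10.key = -1  [S.live + d.cnt - 46]
21. n13.depth = false  [terminal]
22. n14.cnt = 16  [terminal]
23. n9.live = 24  [D.cnt * 2 - 4]
24. n15.lim = -9  [D.live - 33]
25. n16.off = "pr"  ["pr"]
26. n16.cnt = 7  [C.lim * 3 + 34]
27. n17.mk = true  [terminal]
28. n18.mk = false  [terminal]
29. n19.env = "nw"  [terminal]
30. n16.live = -6  [len(D.off) - 8]
31. n20.sig = 23  [23]
32. n21.mk = false  [terminal]
33. n22.mk = false  [terminal]
34. n20.env = "yu"  ["yu"]
35. n15.idx = true  [C.lim > -10]
36. n8.fin = true  [C.idx == true]
37. n8.key = 9  [D.live * 3 - 63]
38. n1.lim = "vrq"  [A.key ++ "q"]
39. n1.ok = 25  [25]
40. n1.hot = 8  [S.key * -1 + 17]
41. n0.fin = false  [A.ok > 25]
42. n0.key = 13  [A.hot + S.live + 10]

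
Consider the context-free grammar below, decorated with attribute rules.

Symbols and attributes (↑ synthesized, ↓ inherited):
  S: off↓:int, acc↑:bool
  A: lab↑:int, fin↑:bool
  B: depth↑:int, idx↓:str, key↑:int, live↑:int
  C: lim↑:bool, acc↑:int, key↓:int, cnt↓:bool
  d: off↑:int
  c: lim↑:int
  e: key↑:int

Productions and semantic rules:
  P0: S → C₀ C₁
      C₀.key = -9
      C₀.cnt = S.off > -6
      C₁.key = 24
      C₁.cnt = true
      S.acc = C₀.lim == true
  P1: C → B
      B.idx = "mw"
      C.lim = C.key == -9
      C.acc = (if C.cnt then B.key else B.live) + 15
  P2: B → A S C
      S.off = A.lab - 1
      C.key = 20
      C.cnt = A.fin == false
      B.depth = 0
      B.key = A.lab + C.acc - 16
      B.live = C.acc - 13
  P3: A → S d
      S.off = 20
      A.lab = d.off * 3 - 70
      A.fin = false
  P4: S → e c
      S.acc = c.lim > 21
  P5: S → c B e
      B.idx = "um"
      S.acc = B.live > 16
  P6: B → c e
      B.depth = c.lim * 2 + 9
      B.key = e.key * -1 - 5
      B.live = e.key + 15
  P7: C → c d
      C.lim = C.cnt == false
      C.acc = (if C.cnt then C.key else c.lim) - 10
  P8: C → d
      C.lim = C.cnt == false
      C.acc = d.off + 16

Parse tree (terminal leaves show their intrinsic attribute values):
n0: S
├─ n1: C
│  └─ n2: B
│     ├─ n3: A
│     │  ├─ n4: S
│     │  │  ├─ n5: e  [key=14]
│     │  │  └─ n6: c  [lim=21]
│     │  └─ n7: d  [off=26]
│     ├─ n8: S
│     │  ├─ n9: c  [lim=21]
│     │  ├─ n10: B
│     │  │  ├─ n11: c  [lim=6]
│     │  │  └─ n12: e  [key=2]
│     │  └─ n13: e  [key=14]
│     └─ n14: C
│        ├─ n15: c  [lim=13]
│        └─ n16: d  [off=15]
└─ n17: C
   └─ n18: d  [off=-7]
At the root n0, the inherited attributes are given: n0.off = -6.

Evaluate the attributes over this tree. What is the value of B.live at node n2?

-3

1. n0.off = -6  [given at root]
2. n1.key = -9  [-9]
3. n1.cnt = false  [S.off > -6]
4. n2.idx = "mw"  ["mw"]
5. n4.off = 20  [20]
6. n5.key = 14  [terminal]
7. n6.lim = 21  [terminal]
8. n4.acc = false  [c.lim > 21]
9. n7.off = 26  [terminal]
10. n3.lab = 8  [d.off * 3 - 70]
11. n3.fin = false  [false]
12. n8.off = 7  [A.lab - 1]
13. n9.lim = 21  [terminal]
14. n10.idx = "um"  ["um"]
15. n11.lim = 6  [terminal]
16. n12.key = 2  [terminal]
17. n10.depth = 21  [c.lim * 2 + 9]
18. n10.key = -7  [e.key * -1 - 5]
19. n10.live = 17  [e.key + 15]
20. n13.key = 14  [terminal]
21. n8.acc = true  [B.live > 16]
22. n14.key = 20  [20]
23. n14.cnt = true  [A.fin == false]
24. n15.lim = 13  [terminal]
25. n16.off = 15  [terminal]
26. n14.lim = false  [C.cnt == false]
27. n14.acc = 10  [(if C.cnt then C.key else c.lim) - 10]
28. n2.depth = 0  [0]
29. n2.key = 2  [A.lab + C.acc - 16]
30. n2.live = -3  [C.acc - 13]
31. n1.lim = true  [C.key == -9]
32. n1.acc = 12  [(if C.cnt then B.key else B.live) + 15]
33. n17.key = 24  [24]
34. n17.cnt = true  [true]
35. n18.off = -7  [terminal]
36. n17.lim = false  [C.cnt == false]
37. n17.acc = 9  [d.off + 16]
38. n0.acc = true  [C₀.lim == true]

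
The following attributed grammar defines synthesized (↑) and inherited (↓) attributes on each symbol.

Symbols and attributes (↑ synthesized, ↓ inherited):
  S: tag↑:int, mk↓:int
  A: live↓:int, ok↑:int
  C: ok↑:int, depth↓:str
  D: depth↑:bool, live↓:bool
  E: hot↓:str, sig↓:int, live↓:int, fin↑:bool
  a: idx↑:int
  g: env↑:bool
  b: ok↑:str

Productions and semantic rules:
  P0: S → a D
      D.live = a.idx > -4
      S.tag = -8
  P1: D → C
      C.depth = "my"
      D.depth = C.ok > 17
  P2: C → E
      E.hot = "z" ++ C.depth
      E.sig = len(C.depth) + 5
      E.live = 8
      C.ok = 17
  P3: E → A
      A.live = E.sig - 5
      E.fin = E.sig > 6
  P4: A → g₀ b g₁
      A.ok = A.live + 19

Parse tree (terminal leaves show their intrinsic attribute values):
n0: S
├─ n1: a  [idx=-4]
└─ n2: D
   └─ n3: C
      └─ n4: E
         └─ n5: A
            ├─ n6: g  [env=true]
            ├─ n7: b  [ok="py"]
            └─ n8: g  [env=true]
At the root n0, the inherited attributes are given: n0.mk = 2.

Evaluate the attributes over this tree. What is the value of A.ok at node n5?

21

1. n0.mk = 2  [given at root]
2. n1.idx = -4  [terminal]
3. n2.live = false  [a.idx > -4]
4. n3.depth = "my"  ["my"]
5. n4.hot = "zmy"  ["z" ++ C.depth]
6. n4.sig = 7  [len(C.depth) + 5]
7. n4.live = 8  [8]
8. n5.live = 2  [E.sig - 5]
9. n6.env = true  [terminal]
10. n7.ok = "py"  [terminal]
11. n8.env = true  [terminal]
12. n5.ok = 21  [A.live + 19]
13. n4.fin = true  [E.sig > 6]
14. n3.ok = 17  [17]
15. n2.depth = false  [C.ok > 17]
16. n0.tag = -8  [-8]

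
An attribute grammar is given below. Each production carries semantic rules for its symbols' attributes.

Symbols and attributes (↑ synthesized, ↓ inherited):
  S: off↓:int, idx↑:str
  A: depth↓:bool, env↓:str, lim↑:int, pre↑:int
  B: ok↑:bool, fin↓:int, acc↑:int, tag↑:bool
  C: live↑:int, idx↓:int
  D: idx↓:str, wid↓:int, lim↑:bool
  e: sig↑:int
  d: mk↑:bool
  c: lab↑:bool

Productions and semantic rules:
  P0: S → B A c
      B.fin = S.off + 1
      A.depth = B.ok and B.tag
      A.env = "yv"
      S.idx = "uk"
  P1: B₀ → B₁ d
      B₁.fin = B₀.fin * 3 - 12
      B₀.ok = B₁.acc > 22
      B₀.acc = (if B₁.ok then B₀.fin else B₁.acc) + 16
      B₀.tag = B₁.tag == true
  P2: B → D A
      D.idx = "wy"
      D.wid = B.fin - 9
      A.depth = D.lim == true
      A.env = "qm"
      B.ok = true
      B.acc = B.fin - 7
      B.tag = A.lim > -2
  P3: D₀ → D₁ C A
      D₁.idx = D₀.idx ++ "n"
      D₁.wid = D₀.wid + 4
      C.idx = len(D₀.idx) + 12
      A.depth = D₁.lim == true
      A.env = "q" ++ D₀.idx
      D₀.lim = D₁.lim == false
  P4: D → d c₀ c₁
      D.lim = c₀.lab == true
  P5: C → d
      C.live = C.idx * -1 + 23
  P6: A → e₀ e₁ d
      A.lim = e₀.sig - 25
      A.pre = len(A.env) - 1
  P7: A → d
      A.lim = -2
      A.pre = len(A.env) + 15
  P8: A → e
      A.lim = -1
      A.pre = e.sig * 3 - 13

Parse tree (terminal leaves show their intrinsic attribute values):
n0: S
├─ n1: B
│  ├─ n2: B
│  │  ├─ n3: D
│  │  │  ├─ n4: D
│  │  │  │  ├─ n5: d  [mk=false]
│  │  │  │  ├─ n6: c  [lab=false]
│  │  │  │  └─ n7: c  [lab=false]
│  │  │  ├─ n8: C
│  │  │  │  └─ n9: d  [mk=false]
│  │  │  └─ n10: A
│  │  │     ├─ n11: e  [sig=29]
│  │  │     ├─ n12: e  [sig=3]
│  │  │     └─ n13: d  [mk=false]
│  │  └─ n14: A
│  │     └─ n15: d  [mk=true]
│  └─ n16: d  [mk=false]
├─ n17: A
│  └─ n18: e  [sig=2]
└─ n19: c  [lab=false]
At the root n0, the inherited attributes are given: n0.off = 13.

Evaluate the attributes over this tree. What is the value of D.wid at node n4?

1. n0.off = 13  [given at root]
2. n1.fin = 14  [S.off + 1]
3. n2.fin = 30  [B₀.fin * 3 - 12]
4. n3.idx = "wy"  ["wy"]
5. n3.wid = 21  [B.fin - 9]
6. n4.idx = "wyn"  [D₀.idx ++ "n"]
7. n4.wid = 25  [D₀.wid + 4]
8. n5.mk = false  [terminal]
9. n6.lab = false  [terminal]
10. n7.lab = false  [terminal]
11. n4.lim = false  [c₀.lab == true]
12. n8.idx = 14  [len(D₀.idx) + 12]
13. n9.mk = false  [terminal]
14. n8.live = 9  [C.idx * -1 + 23]
15. n10.depth = false  [D₁.lim == true]
16. n10.env = "qwy"  ["q" ++ D₀.idx]
17. n11.sig = 29  [terminal]
18. n12.sig = 3  [terminal]
19. n13.mk = false  [terminal]
20. n10.lim = 4  [e₀.sig - 25]
21. n10.pre = 2  [len(A.env) - 1]
22. n3.lim = true  [D₁.lim == false]
23. n14.depth = true  [D.lim == true]
24. n14.env = "qm"  ["qm"]
25. n15.mk = true  [terminal]
26. n14.lim = -2  [-2]
27. n14.pre = 17  [len(A.env) + 15]
28. n2.ok = true  [true]
29. n2.acc = 23  [B.fin - 7]
30. n2.tag = false  [A.lim > -2]
31. n16.mk = false  [terminal]
32. n1.ok = true  [B₁.acc > 22]
33. n1.acc = 30  [(if B₁.ok then B₀.fin else B₁.acc) + 16]
34. n1.tag = false  [B₁.tag == true]
35. n17.depth = false  [B.ok and B.tag]
36. n17.env = "yv"  ["yv"]
37. n18.sig = 2  [terminal]
38. n17.lim = -1  [-1]
39. n17.pre = -7  [e.sig * 3 - 13]
40. n19.lab = false  [terminal]
41. n0.idx = "uk"  ["uk"]

25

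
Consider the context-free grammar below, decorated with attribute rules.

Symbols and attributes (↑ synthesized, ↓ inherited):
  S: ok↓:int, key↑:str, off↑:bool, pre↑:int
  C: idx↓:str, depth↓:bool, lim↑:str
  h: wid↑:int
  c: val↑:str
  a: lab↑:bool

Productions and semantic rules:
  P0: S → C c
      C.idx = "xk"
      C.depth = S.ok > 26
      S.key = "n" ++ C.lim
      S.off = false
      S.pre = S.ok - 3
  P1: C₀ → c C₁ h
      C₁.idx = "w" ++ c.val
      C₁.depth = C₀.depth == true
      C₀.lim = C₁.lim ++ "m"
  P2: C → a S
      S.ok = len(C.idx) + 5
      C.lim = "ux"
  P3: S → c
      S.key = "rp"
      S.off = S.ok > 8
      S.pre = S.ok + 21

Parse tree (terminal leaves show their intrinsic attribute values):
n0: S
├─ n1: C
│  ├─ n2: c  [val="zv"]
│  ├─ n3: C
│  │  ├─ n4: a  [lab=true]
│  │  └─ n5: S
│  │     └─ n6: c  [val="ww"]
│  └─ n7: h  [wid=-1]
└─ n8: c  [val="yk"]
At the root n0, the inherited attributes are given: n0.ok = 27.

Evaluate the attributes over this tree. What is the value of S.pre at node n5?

1. n0.ok = 27  [given at root]
2. n1.idx = "xk"  ["xk"]
3. n1.depth = true  [S.ok > 26]
4. n2.val = "zv"  [terminal]
5. n3.idx = "wzv"  ["w" ++ c.val]
6. n3.depth = true  [C₀.depth == true]
7. n4.lab = true  [terminal]
8. n5.ok = 8  [len(C.idx) + 5]
9. n6.val = "ww"  [terminal]
10. n5.key = "rp"  ["rp"]
11. n5.off = false  [S.ok > 8]
12. n5.pre = 29  [S.ok + 21]
13. n3.lim = "ux"  ["ux"]
14. n7.wid = -1  [terminal]
15. n1.lim = "uxm"  [C₁.lim ++ "m"]
16. n8.val = "yk"  [terminal]
17. n0.key = "nuxm"  ["n" ++ C.lim]
18. n0.off = false  [false]
19. n0.pre = 24  [S.ok - 3]

29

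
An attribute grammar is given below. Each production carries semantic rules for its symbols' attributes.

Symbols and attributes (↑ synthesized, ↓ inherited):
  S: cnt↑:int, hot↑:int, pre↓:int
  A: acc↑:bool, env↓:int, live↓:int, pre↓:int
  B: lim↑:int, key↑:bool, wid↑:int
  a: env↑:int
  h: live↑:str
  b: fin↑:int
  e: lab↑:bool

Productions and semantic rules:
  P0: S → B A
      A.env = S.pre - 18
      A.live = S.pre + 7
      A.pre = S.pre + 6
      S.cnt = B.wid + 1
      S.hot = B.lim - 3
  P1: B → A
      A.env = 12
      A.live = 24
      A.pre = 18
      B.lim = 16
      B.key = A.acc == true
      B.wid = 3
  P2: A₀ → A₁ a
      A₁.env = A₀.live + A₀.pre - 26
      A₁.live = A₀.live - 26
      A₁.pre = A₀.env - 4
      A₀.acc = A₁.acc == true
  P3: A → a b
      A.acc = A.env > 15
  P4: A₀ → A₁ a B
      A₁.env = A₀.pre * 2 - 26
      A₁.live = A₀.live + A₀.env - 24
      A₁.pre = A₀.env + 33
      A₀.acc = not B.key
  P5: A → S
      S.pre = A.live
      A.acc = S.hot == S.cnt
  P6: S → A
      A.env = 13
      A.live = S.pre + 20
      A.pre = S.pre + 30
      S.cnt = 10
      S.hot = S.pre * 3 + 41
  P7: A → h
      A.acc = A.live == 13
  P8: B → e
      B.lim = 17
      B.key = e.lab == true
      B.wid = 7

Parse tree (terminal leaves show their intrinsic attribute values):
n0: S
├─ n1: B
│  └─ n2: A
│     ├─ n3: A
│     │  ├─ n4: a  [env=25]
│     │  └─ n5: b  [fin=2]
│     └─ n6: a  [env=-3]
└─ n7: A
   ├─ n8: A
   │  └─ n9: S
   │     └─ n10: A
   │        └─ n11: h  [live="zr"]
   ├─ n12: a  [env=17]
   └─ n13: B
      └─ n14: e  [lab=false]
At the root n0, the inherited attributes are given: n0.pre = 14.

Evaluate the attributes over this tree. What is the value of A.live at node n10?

1. n0.pre = 14  [given at root]
2. n2.env = 12  [12]
3. n2.live = 24  [24]
4. n2.pre = 18  [18]
5. n3.env = 16  [A₀.live + A₀.pre - 26]
6. n3.live = -2  [A₀.live - 26]
7. n3.pre = 8  [A₀.env - 4]
8. n4.env = 25  [terminal]
9. n5.fin = 2  [terminal]
10. n3.acc = true  [A.env > 15]
11. n6.env = -3  [terminal]
12. n2.acc = true  [A₁.acc == true]
13. n1.lim = 16  [16]
14. n1.key = true  [A.acc == true]
15. n1.wid = 3  [3]
16. n7.env = -4  [S.pre - 18]
17. n7.live = 21  [S.pre + 7]
18. n7.pre = 20  [S.pre + 6]
19. n8.env = 14  [A₀.pre * 2 - 26]
20. n8.live = -7  [A₀.live + A₀.env - 24]
21. n8.pre = 29  [A₀.env + 33]
22. n9.pre = -7  [A.live]
23. n10.env = 13  [13]
24. n10.live = 13  [S.pre + 20]
25. n10.pre = 23  [S.pre + 30]
26. n11.live = "zr"  [terminal]
27. n10.acc = true  [A.live == 13]
28. n9.cnt = 10  [10]
29. n9.hot = 20  [S.pre * 3 + 41]
30. n8.acc = false  [S.hot == S.cnt]
31. n12.env = 17  [terminal]
32. n14.lab = false  [terminal]
33. n13.lim = 17  [17]
34. n13.key = false  [e.lab == true]
35. n13.wid = 7  [7]
36. n7.acc = true  [not B.key]
37. n0.cnt = 4  [B.wid + 1]
38. n0.hot = 13  [B.lim - 3]

13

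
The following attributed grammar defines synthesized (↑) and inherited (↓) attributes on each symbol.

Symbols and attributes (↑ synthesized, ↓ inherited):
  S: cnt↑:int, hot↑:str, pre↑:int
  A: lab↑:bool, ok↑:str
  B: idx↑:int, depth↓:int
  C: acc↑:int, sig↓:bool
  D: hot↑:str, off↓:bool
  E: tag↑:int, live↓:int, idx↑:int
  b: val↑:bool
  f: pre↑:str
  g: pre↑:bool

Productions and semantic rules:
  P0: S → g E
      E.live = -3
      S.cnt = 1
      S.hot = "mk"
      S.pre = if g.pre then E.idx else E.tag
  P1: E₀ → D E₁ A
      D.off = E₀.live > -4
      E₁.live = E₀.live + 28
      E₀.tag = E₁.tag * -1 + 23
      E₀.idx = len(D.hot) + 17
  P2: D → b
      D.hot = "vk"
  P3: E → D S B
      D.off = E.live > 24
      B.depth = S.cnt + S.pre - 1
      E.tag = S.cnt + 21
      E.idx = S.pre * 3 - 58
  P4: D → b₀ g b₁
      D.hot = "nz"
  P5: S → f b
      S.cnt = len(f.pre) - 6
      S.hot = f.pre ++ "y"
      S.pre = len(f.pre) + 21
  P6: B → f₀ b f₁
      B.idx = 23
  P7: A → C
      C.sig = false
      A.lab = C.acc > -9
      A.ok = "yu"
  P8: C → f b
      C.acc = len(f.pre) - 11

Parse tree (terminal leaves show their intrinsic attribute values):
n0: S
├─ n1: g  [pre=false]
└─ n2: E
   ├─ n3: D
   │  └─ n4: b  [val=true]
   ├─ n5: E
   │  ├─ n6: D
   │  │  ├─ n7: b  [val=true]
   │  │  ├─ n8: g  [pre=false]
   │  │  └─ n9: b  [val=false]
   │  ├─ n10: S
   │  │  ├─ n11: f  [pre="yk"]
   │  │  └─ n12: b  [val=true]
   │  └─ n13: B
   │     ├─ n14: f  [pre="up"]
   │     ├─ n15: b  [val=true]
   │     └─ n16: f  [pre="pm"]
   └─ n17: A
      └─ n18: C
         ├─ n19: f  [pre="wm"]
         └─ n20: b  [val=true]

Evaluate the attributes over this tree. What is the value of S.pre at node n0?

6

1. n1.pre = false  [terminal]
2. n2.live = -3  [-3]
3. n3.off = true  [E₀.live > -4]
4. n4.val = true  [terminal]
5. n3.hot = "vk"  ["vk"]
6. n5.live = 25  [E₀.live + 28]
7. n6.off = true  [E.live > 24]
8. n7.val = true  [terminal]
9. n8.pre = false  [terminal]
10. n9.val = false  [terminal]
11. n6.hot = "nz"  ["nz"]
12. n11.pre = "yk"  [terminal]
13. n12.val = true  [terminal]
14. n10.cnt = -4  [len(f.pre) - 6]
15. n10.hot = "yky"  [f.pre ++ "y"]
16. n10.pre = 23  [len(f.pre) + 21]
17. n13.depth = 18  [S.cnt + S.pre - 1]
18. n14.pre = "up"  [terminal]
19. n15.val = true  [terminal]
20. n16.pre = "pm"  [terminal]
21. n13.idx = 23  [23]
22. n5.tag = 17  [S.cnt + 21]
23. n5.idx = 11  [S.pre * 3 - 58]
24. n18.sig = false  [false]
25. n19.pre = "wm"  [terminal]
26. n20.val = true  [terminal]
27. n18.acc = -9  [len(f.pre) - 11]
28. n17.lab = false  [C.acc > -9]
29. n17.ok = "yu"  ["yu"]
30. n2.tag = 6  [E₁.tag * -1 + 23]
31. n2.idx = 19  [len(D.hot) + 17]
32. n0.cnt = 1  [1]
33. n0.hot = "mk"  ["mk"]
34. n0.pre = 6  [if g.pre then E.idx else E.tag]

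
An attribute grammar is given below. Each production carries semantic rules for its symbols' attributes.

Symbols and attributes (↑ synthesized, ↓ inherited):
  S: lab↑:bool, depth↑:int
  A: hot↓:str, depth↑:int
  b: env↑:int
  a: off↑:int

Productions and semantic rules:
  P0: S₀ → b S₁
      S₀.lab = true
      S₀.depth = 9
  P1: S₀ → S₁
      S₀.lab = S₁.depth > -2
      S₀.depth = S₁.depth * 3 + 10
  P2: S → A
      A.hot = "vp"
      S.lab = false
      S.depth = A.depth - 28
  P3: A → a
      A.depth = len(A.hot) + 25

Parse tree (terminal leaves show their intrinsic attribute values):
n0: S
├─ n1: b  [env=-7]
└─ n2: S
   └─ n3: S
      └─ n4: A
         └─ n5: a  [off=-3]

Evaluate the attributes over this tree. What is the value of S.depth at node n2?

1. n1.env = -7  [terminal]
2. n4.hot = "vp"  ["vp"]
3. n5.off = -3  [terminal]
4. n4.depth = 27  [len(A.hot) + 25]
5. n3.lab = false  [false]
6. n3.depth = -1  [A.depth - 28]
7. n2.lab = true  [S₁.depth > -2]
8. n2.depth = 7  [S₁.depth * 3 + 10]
9. n0.lab = true  [true]
10. n0.depth = 9  [9]

7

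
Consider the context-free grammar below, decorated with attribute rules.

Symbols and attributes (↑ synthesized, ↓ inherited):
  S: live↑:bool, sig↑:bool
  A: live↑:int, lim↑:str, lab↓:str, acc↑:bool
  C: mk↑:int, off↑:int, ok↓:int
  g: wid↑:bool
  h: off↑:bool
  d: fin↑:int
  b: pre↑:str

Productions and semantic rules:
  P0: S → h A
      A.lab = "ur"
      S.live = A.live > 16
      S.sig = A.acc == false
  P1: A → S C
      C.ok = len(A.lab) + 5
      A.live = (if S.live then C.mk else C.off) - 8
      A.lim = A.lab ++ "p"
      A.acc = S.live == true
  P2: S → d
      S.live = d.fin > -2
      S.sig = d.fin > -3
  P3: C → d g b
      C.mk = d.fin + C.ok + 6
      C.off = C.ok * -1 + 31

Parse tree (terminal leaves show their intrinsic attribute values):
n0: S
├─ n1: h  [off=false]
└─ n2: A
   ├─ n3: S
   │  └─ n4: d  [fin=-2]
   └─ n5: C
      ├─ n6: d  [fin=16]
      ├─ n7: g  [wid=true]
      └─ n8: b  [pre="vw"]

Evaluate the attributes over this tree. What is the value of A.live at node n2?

16

1. n1.off = false  [terminal]
2. n2.lab = "ur"  ["ur"]
3. n4.fin = -2  [terminal]
4. n3.live = false  [d.fin > -2]
5. n3.sig = true  [d.fin > -3]
6. n5.ok = 7  [len(A.lab) + 5]
7. n6.fin = 16  [terminal]
8. n7.wid = true  [terminal]
9. n8.pre = "vw"  [terminal]
10. n5.mk = 29  [d.fin + C.ok + 6]
11. n5.off = 24  [C.ok * -1 + 31]
12. n2.live = 16  [(if S.live then C.mk else C.off) - 8]
13. n2.lim = "urp"  [A.lab ++ "p"]
14. n2.acc = false  [S.live == true]
15. n0.live = false  [A.live > 16]
16. n0.sig = true  [A.acc == false]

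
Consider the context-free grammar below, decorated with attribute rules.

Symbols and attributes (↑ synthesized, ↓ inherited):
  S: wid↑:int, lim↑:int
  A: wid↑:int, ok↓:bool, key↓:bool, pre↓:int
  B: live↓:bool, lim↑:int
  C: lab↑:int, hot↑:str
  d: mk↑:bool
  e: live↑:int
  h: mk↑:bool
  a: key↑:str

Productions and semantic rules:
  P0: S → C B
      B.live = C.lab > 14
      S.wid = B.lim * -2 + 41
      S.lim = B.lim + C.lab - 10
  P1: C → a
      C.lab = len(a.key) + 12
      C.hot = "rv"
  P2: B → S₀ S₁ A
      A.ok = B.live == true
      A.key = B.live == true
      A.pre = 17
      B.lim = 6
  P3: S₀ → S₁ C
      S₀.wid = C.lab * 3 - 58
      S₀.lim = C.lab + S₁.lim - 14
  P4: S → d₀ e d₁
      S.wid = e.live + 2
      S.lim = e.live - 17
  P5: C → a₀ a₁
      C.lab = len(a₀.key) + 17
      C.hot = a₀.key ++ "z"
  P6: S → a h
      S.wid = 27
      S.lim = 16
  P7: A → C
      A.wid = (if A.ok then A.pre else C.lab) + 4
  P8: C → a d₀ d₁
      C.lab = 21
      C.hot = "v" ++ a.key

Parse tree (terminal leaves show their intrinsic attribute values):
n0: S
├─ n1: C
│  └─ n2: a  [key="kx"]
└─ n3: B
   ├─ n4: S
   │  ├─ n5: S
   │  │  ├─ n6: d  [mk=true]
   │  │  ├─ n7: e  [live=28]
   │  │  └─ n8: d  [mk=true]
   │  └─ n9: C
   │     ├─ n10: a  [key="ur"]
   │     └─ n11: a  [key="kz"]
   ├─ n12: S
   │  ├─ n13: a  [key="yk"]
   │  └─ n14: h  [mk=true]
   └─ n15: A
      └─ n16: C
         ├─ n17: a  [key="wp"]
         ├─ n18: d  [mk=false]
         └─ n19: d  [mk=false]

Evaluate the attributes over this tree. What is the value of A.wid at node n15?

1. n2.key = "kx"  [terminal]
2. n1.lab = 14  [len(a.key) + 12]
3. n1.hot = "rv"  ["rv"]
4. n3.live = false  [C.lab > 14]
5. n6.mk = true  [terminal]
6. n7.live = 28  [terminal]
7. n8.mk = true  [terminal]
8. n5.wid = 30  [e.live + 2]
9. n5.lim = 11  [e.live - 17]
10. n10.key = "ur"  [terminal]
11. n11.key = "kz"  [terminal]
12. n9.lab = 19  [len(a₀.key) + 17]
13. n9.hot = "urz"  [a₀.key ++ "z"]
14. n4.wid = -1  [C.lab * 3 - 58]
15. n4.lim = 16  [C.lab + S₁.lim - 14]
16. n13.key = "yk"  [terminal]
17. n14.mk = true  [terminal]
18. n12.wid = 27  [27]
19. n12.lim = 16  [16]
20. n15.ok = false  [B.live == true]
21. n15.key = false  [B.live == true]
22. n15.pre = 17  [17]
23. n17.key = "wp"  [terminal]
24. n18.mk = false  [terminal]
25. n19.mk = false  [terminal]
26. n16.lab = 21  [21]
27. n16.hot = "vwp"  ["v" ++ a.key]
28. n15.wid = 25  [(if A.ok then A.pre else C.lab) + 4]
29. n3.lim = 6  [6]
30. n0.wid = 29  [B.lim * -2 + 41]
31. n0.lim = 10  [B.lim + C.lab - 10]

25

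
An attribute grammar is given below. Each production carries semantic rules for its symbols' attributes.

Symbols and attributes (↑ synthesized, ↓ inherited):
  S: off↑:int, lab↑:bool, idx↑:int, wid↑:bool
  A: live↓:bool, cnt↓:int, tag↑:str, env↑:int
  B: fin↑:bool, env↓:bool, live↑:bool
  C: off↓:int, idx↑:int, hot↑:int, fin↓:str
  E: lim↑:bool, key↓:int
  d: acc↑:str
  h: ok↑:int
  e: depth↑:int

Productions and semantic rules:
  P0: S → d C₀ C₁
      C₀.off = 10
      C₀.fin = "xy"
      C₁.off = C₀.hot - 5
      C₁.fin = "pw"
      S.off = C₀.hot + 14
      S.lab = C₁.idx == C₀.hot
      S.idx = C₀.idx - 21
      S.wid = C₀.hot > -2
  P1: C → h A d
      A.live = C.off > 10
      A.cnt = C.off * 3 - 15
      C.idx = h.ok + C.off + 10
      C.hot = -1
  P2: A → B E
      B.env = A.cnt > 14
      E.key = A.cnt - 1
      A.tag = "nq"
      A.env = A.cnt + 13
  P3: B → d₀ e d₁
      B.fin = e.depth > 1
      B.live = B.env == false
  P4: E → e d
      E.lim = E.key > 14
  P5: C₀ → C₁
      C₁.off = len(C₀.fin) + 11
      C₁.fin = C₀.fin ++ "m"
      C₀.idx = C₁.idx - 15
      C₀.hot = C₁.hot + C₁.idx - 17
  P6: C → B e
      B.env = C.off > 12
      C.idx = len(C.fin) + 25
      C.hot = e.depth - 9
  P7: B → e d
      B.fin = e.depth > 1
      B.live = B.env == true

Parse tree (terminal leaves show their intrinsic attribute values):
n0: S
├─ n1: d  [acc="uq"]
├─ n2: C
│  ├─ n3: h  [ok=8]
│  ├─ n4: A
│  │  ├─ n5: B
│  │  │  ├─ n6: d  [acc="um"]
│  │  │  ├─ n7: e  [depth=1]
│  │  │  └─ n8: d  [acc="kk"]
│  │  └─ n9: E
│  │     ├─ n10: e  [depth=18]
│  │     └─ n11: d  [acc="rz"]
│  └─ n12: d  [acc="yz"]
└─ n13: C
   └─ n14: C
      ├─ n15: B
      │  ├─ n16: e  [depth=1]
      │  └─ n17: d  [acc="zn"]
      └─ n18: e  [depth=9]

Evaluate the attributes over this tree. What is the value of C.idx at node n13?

13

1. n1.acc = "uq"  [terminal]
2. n2.off = 10  [10]
3. n2.fin = "xy"  ["xy"]
4. n3.ok = 8  [terminal]
5. n4.live = false  [C.off > 10]
6. n4.cnt = 15  [C.off * 3 - 15]
7. n5.env = true  [A.cnt > 14]
8. n6.acc = "um"  [terminal]
9. n7.depth = 1  [terminal]
10. n8.acc = "kk"  [terminal]
11. n5.fin = false  [e.depth > 1]
12. n5.live = false  [B.env == false]
13. n9.key = 14  [A.cnt - 1]
14. n10.depth = 18  [terminal]
15. n11.acc = "rz"  [terminal]
16. n9.lim = false  [E.key > 14]
17. n4.tag = "nq"  ["nq"]
18. n4.env = 28  [A.cnt + 13]
19. n12.acc = "yz"  [terminal]
20. n2.idx = 28  [h.ok + C.off + 10]
21. n2.hot = -1  [-1]
22. n13.off = -6  [C₀.hot - 5]
23. n13.fin = "pw"  ["pw"]
24. n14.off = 13  [len(C₀.fin) + 11]
25. n14.fin = "pwm"  [C₀.fin ++ "m"]
26. n15.env = true  [C.off > 12]
27. n16.depth = 1  [terminal]
28. n17.acc = "zn"  [terminal]
29. n15.fin = false  [e.depth > 1]
30. n15.live = true  [B.env == true]
31. n18.depth = 9  [terminal]
32. n14.idx = 28  [len(C.fin) + 25]
33. n14.hot = 0  [e.depth - 9]
34. n13.idx = 13  [C₁.idx - 15]
35. n13.hot = 11  [C₁.hot + C₁.idx - 17]
36. n0.off = 13  [C₀.hot + 14]
37. n0.lab = false  [C₁.idx == C₀.hot]
38. n0.idx = 7  [C₀.idx - 21]
39. n0.wid = true  [C₀.hot > -2]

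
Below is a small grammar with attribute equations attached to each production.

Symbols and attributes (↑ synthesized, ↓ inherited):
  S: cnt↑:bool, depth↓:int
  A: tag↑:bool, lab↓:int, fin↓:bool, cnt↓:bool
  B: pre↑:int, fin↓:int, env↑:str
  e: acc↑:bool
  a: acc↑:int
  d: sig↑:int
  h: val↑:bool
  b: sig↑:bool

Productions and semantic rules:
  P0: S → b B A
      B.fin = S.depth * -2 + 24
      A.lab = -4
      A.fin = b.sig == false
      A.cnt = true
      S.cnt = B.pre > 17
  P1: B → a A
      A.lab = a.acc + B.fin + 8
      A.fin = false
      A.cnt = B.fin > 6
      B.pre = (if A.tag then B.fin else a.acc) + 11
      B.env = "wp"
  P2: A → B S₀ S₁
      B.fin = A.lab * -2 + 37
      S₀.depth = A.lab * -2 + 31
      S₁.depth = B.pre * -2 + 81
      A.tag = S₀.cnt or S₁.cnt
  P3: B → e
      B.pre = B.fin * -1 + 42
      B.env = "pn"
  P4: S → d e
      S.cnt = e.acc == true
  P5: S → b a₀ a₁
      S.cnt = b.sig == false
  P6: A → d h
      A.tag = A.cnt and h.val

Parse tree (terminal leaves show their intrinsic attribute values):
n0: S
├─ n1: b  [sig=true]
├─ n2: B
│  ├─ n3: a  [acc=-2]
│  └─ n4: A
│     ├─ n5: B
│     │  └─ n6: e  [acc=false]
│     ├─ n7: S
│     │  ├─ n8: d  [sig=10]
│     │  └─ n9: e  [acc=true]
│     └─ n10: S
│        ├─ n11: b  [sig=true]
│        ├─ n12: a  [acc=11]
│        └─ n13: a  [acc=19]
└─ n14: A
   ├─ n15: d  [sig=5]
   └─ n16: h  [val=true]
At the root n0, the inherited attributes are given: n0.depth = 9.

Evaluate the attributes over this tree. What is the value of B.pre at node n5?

1. n0.depth = 9  [given at root]
2. n1.sig = true  [terminal]
3. n2.fin = 6  [S.depth * -2 + 24]
4. n3.acc = -2  [terminal]
5. n4.lab = 12  [a.acc + B.fin + 8]
6. n4.fin = false  [false]
7. n4.cnt = false  [B.fin > 6]
8. n5.fin = 13  [A.lab * -2 + 37]
9. n6.acc = false  [terminal]
10. n5.pre = 29  [B.fin * -1 + 42]
11. n5.env = "pn"  ["pn"]
12. n7.depth = 7  [A.lab * -2 + 31]
13. n8.sig = 10  [terminal]
14. n9.acc = true  [terminal]
15. n7.cnt = true  [e.acc == true]
16. n10.depth = 23  [B.pre * -2 + 81]
17. n11.sig = true  [terminal]
18. n12.acc = 11  [terminal]
19. n13.acc = 19  [terminal]
20. n10.cnt = false  [b.sig == false]
21. n4.tag = true  [S₀.cnt or S₁.cnt]
22. n2.pre = 17  [(if A.tag then B.fin else a.acc) + 11]
23. n2.env = "wp"  ["wp"]
24. n14.lab = -4  [-4]
25. n14.fin = false  [b.sig == false]
26. n14.cnt = true  [true]
27. n15.sig = 5  [terminal]
28. n16.val = true  [terminal]
29. n14.tag = true  [A.cnt and h.val]
30. n0.cnt = false  [B.pre > 17]

29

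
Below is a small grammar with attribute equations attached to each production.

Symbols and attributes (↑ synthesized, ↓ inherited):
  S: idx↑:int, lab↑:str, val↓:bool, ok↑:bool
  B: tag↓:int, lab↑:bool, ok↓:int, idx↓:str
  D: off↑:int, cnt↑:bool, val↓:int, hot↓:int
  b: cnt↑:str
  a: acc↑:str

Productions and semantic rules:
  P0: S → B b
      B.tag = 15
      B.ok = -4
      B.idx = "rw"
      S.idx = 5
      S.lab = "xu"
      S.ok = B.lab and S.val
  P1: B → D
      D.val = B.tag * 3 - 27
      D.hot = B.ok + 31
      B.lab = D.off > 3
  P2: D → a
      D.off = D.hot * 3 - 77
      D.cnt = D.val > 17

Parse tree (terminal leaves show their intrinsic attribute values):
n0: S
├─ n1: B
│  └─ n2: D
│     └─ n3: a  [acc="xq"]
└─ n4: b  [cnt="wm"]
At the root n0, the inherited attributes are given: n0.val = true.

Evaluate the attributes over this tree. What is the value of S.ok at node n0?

true

1. n0.val = true  [given at root]
2. n1.tag = 15  [15]
3. n1.ok = -4  [-4]
4. n1.idx = "rw"  ["rw"]
5. n2.val = 18  [B.tag * 3 - 27]
6. n2.hot = 27  [B.ok + 31]
7. n3.acc = "xq"  [terminal]
8. n2.off = 4  [D.hot * 3 - 77]
9. n2.cnt = true  [D.val > 17]
10. n1.lab = true  [D.off > 3]
11. n4.cnt = "wm"  [terminal]
12. n0.idx = 5  [5]
13. n0.lab = "xu"  ["xu"]
14. n0.ok = true  [B.lab and S.val]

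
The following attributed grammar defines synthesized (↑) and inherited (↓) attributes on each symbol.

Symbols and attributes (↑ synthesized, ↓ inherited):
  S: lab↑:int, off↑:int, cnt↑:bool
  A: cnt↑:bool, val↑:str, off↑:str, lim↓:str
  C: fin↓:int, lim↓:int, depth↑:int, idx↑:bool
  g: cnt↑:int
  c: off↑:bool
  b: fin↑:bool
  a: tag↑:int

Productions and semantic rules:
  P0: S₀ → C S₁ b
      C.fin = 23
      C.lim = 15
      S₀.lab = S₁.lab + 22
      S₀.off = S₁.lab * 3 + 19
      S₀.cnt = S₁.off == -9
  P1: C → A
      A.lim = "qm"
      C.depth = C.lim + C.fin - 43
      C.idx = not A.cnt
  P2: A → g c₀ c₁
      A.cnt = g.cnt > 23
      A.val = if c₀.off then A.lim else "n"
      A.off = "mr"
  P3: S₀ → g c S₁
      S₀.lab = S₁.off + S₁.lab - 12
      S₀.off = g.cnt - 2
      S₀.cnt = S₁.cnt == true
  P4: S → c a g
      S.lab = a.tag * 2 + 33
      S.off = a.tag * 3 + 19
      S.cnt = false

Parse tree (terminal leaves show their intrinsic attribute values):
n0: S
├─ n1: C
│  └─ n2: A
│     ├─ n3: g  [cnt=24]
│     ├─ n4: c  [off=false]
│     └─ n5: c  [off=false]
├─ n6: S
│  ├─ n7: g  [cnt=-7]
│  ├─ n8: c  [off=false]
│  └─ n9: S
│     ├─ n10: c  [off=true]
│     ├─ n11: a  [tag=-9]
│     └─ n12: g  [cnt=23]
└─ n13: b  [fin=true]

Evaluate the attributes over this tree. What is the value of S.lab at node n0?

1. n1.fin = 23  [23]
2. n1.lim = 15  [15]
3. n2.lim = "qm"  ["qm"]
4. n3.cnt = 24  [terminal]
5. n4.off = false  [terminal]
6. n5.off = false  [terminal]
7. n2.cnt = true  [g.cnt > 23]
8. n2.val = "n"  [if c₀.off then A.lim else "n"]
9. n2.off = "mr"  ["mr"]
10. n1.depth = -5  [C.lim + C.fin - 43]
11. n1.idx = false  [not A.cnt]
12. n7.cnt = -7  [terminal]
13. n8.off = false  [terminal]
14. n10.off = true  [terminal]
15. n11.tag = -9  [terminal]
16. n12.cnt = 23  [terminal]
17. n9.lab = 15  [a.tag * 2 + 33]
18. n9.off = -8  [a.tag * 3 + 19]
19. n9.cnt = false  [false]
20. n6.lab = -5  [S₁.off + S₁.lab - 12]
21. n6.off = -9  [g.cnt - 2]
22. n6.cnt = false  [S₁.cnt == true]
23. n13.fin = true  [terminal]
24. n0.lab = 17  [S₁.lab + 22]
25. n0.off = 4  [S₁.lab * 3 + 19]
26. n0.cnt = true  [S₁.off == -9]

17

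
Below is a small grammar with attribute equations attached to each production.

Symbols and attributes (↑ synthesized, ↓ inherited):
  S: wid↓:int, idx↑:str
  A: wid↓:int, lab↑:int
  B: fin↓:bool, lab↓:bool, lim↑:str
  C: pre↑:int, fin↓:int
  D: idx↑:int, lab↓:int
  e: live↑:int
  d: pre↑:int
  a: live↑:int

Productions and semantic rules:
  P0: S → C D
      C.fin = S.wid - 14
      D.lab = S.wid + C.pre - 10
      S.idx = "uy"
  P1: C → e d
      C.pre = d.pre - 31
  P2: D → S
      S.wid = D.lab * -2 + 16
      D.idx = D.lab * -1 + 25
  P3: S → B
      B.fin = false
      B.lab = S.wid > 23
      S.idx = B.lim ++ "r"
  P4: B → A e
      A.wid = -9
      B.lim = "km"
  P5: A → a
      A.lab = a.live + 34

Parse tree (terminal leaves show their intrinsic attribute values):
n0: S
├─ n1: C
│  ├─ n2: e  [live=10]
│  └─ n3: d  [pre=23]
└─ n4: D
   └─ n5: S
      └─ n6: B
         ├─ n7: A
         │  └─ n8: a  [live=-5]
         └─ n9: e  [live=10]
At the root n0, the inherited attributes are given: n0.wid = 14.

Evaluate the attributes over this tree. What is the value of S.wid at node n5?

1. n0.wid = 14  [given at root]
2. n1.fin = 0  [S.wid - 14]
3. n2.live = 10  [terminal]
4. n3.pre = 23  [terminal]
5. n1.pre = -8  [d.pre - 31]
6. n4.lab = -4  [S.wid + C.pre - 10]
7. n5.wid = 24  [D.lab * -2 + 16]
8. n6.fin = false  [false]
9. n6.lab = true  [S.wid > 23]
10. n7.wid = -9  [-9]
11. n8.live = -5  [terminal]
12. n7.lab = 29  [a.live + 34]
13. n9.live = 10  [terminal]
14. n6.lim = "km"  ["km"]
15. n5.idx = "kmr"  [B.lim ++ "r"]
16. n4.idx = 29  [D.lab * -1 + 25]
17. n0.idx = "uy"  ["uy"]

24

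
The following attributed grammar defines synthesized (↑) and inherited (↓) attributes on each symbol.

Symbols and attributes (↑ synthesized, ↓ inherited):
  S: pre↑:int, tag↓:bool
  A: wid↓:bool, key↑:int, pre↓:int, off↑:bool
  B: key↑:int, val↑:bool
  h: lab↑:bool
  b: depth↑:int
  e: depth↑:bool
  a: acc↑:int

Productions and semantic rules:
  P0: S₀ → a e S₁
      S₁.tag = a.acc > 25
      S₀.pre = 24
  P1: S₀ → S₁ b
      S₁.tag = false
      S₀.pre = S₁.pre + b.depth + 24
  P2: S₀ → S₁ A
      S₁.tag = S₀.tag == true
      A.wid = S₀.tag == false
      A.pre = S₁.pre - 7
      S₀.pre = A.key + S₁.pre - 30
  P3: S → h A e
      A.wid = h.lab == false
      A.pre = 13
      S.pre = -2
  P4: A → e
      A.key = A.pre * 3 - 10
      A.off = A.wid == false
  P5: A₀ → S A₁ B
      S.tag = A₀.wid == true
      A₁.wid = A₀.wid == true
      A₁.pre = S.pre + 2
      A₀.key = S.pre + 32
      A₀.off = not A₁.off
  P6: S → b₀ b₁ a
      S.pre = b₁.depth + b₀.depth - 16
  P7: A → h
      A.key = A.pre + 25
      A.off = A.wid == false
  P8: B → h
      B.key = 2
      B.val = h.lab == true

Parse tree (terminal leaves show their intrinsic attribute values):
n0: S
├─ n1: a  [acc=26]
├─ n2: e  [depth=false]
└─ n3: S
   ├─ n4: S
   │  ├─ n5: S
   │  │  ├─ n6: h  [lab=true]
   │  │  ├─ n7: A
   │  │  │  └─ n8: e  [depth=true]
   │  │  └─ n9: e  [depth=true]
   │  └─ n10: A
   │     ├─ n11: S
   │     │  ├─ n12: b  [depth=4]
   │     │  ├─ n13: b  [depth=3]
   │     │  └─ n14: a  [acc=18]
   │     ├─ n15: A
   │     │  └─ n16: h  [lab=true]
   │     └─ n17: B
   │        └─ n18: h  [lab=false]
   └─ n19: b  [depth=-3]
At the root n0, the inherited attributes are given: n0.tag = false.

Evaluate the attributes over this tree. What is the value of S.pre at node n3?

1. n0.tag = false  [given at root]
2. n1.acc = 26  [terminal]
3. n2.depth = false  [terminal]
4. n3.tag = true  [a.acc > 25]
5. n4.tag = false  [false]
6. n5.tag = false  [S₀.tag == true]
7. n6.lab = true  [terminal]
8. n7.wid = false  [h.lab == false]
9. n7.pre = 13  [13]
10. n8.depth = true  [terminal]
11. n7.key = 29  [A.pre * 3 - 10]
12. n7.off = true  [A.wid == false]
13. n9.depth = true  [terminal]
14. n5.pre = -2  [-2]
15. n10.wid = true  [S₀.tag == false]
16. n10.pre = -9  [S₁.pre - 7]
17. n11.tag = true  [A₀.wid == true]
18. n12.depth = 4  [terminal]
19. n13.depth = 3  [terminal]
20. n14.acc = 18  [terminal]
21. n11.pre = -9  [b₁.depth + b₀.depth - 16]
22. n15.wid = true  [A₀.wid == true]
23. n15.pre = -7  [S.pre + 2]
24. n16.lab = true  [terminal]
25. n15.key = 18  [A.pre + 25]
26. n15.off = false  [A.wid == false]
27. n18.lab = false  [terminal]
28. n17.key = 2  [2]
29. n17.val = false  [h.lab == true]
30. n10.key = 23  [S.pre + 32]
31. n10.off = true  [not A₁.off]
32. n4.pre = -9  [A.key + S₁.pre - 30]
33. n19.depth = -3  [terminal]
34. n3.pre = 12  [S₁.pre + b.depth + 24]
35. n0.pre = 24  [24]

12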